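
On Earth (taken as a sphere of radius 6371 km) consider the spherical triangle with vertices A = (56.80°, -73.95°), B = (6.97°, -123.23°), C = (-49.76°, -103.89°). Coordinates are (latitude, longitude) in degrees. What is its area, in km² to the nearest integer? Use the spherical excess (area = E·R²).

Side lengths (central angles): a = 1.0328, b = 1.9095, c = 1.0972 rad; semiperimeter s = 2.0197.
By l'Huilier's theorem, tan(E/4) = √[tan(s/2) tan((s−a)/2) tan((s−b)/2) tan((s−c)/2)], giving spherical excess E = 0.6082 rad.
Area = E·R² = 0.6082 × (6371)² ≈ 24688342 km².

24688342 km²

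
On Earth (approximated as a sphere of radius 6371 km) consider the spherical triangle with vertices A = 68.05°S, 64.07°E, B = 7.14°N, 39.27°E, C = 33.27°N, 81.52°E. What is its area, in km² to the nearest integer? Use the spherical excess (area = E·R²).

28258759 km²

Side lengths (central angles): a = 0.8199, b = 1.7831, c = 1.3475 rad; semiperimeter s = 1.9753.
By l'Huilier's theorem, tan(E/4) = √[tan(s/2) tan((s−a)/2) tan((s−b)/2) tan((s−c)/2)], giving spherical excess E = 0.6962 rad.
Area = E·R² = 0.6962 × (6371)² ≈ 28258759 km².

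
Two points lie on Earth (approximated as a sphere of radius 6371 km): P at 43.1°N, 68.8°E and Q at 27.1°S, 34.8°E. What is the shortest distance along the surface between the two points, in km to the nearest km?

8545 km

Let φ₁ = 0.7522 rad, φ₂ = -0.4730 rad, and Δλ = -0.5934 rad.
cos c = sin φ₁ sin φ₂ + cos φ₁ cos φ₂ cos Δλ = (0.6833)(-0.4555) + (0.7302)(0.8902)(0.8290) = 0.22761,
so c = arccos(0.22761) = 1.34117 rad.
Distance = R·c = 6371 × 1.3412 ≈ 8545 km.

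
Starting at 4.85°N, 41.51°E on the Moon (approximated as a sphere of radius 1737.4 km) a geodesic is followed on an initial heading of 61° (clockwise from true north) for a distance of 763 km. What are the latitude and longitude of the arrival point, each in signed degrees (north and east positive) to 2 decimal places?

Angular distance δ = d/R = 763/1737.4 = 0.43916 rad; initial bearing θ = 1.0647 rad.
sin φ₂ = sin φ₁ cos δ + cos φ₁ sin δ cos θ = (0.0845)(0.9051) + (0.9964)(0.4252)(0.4848) = 0.2819, so φ₂ = 16.37°.
Δλ = atan2(sin θ sin δ cos φ₁, cos δ − sin φ₁ sin φ₂) = atan2(0.3705, 0.8813) = 22.805°.
λ₂ = 41.510° + 22.805° = 64.31°.

16.37°, 64.31°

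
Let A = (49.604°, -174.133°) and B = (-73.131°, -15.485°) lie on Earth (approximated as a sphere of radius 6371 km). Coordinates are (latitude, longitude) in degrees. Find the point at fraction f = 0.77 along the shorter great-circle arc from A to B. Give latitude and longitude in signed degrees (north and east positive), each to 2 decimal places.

-66.80°, -140.90°

Central angle δ = 2.6997 rad. Interpolating on the sphere with fraction f = 0.77:
P = [sin((1−f)δ)·A + sin(fδ)·B] / sin δ = 1.3606·A + 2.0433·B in Cartesian coordinates,
giving P = (-0.3057, -0.2484, -0.9191), i.e. latitude -66.80°, longitude -140.90°.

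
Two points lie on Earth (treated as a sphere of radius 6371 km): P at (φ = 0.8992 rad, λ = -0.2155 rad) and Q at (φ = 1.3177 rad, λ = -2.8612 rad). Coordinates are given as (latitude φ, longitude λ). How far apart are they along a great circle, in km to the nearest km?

5740 km

With latitudes φ₁ = 51.520°, φ₂ = 75.499° and longitude difference Δλ = -151.587°:
Haversine: a = sin²(Δφ/2) + cos φ₁ cos φ₂ sin²(Δλ/2) = 0.0432 + (0.6222)(0.2504)(0.9398) = 0.18958.
Central angle c = 2·arcsin(√a) = 0.90097 rad.
Distance = R·c = 6371 × 0.9010 ≈ 5740 km.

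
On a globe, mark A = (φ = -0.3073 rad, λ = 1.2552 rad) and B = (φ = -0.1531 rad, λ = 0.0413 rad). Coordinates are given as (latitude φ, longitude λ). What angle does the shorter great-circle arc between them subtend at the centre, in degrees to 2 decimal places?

67.96°

With latitudes φ₁ = -17.607°, φ₂ = -8.772° and longitude difference Δλ = -69.551°:
Haversine: a = sin²(Δφ/2) + cos φ₁ cos φ₂ sin²(Δλ/2) = 0.0059 + (0.9532)(0.9883)(0.3253) = 0.31238.
Central angle c = 2·arcsin(√a) = 1.18614 rad.
So the angular separation is 67.96°.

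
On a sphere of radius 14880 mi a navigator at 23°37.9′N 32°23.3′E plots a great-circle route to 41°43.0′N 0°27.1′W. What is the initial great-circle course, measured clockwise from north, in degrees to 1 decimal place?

With φ₁ = 0.4125, φ₂ = 0.7281, Δλ = -0.5732 rad, the forward-azimuth formula gives
θ = atan2( sin Δλ cos φ₂ , cos φ₁ sin φ₂ − sin φ₁ cos φ₂ cos Δλ ) = atan2(-0.4048, 0.3582) = -48.49°.
Adding 360° brings this into [0°, 360°): 311.5°.

311.5°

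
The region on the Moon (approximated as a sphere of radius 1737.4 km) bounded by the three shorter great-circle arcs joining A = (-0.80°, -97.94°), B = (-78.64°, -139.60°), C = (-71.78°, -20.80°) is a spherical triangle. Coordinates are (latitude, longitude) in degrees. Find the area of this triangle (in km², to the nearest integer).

1173749 km²

Side lengths (central angles): a = 0.4474, b = 1.4879, c = 1.4093 rad; semiperimeter s = 1.6722.
By l'Huilier's theorem, tan(E/4) = √[tan(s/2) tan((s−a)/2) tan((s−b)/2) tan((s−c)/2)], giving spherical excess E = 0.3888 rad.
Area = E·R² = 0.3888 × (1737.4)² ≈ 1173749 km².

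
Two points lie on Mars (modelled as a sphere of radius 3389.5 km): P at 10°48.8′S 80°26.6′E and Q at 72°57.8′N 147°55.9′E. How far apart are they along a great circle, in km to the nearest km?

With latitudes φ₁ = -10.813°, φ₂ = 72.963° and longitude difference Δλ = 67.488°:
cos c = sin φ₁ sin φ₂ + cos φ₁ cos φ₂ cos Δλ = (-0.1876)(0.9561) + (0.9822)(0.2930)(0.3829) = -0.06919,
so c = arccos(-0.06919) = 1.64005 rad.
Distance = R·c = 3389.5 × 1.6400 ≈ 5559 km.

5559 km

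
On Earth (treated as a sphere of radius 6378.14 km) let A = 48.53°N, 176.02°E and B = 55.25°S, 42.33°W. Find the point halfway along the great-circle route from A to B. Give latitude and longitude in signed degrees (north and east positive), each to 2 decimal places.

-9.91°, -125.30°

The central angle between A and B is δ = 2.7182 rad.
With f = 0.5, the slerp weights are sin((1−f)δ)/sin δ = 2.3794 and sin(fδ)/sin δ = 2.3794.
Weighted sum of the unit vectors: (2.3794)·(-0.6606,0.0460,0.7493) + (2.3794)·(0.4214,-0.3838,-0.8216) = (-0.5693, -0.8039, -0.1721).
Converting back: φ = atan2(z, √(x²+y²)) = -9.91°, λ = atan2(y, x) = -125.30°.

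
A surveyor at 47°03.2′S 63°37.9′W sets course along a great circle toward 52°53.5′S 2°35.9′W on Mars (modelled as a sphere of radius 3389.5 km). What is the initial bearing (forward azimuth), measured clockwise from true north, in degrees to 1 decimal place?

122.0°

Δλ = 61.033° = 1.0652 rad.
y = sin Δλ · cos φ₂ = (0.8749)(0.6033) = 0.5278
x = cos φ₁ sin φ₂ − sin φ₁ cos φ₂ cos Δλ = (0.6813)(-0.7975) − (-0.7320)(0.6033)(0.4843) = -0.3295
θ = atan2(y, x) = 121.97°, so the bearing is 122.0°.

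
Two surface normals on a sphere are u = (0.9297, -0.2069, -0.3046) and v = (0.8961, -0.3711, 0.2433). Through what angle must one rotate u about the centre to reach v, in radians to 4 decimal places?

u·v = 0.8358; |u| = 1.0000, |v| = 1.0000.
cos θ = (u·v)/(|u||v|) = 0.8358, so θ = 0.5811 rad.

0.5811 rad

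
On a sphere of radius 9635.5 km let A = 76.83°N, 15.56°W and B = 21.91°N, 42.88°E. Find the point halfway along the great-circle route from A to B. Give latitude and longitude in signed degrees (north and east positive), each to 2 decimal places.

51.67°, 32.38°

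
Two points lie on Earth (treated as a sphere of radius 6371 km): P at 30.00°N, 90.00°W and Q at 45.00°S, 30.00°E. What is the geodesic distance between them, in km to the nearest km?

In radians: φ₁ = 0.5236, φ₂ = -0.7854, Δλ = 120.000° = 2.0944 rad.
cos c = sin φ₁ sin φ₂ + cos φ₁ cos φ₂ cos Δλ = (0.5000)(-0.7071) + (0.8660)(0.7071)(-0.5000) = -0.65974,
so c = arccos(-0.65974) = 2.29127 rad.
Distance = R·c = 6371 × 2.2913 ≈ 14598 km.

14598 km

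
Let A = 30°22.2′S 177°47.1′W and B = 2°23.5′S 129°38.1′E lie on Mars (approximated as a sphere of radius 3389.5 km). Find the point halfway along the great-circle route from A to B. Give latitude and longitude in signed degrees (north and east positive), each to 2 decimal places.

-18.14°, 153.85°

The central angle between A and B is δ = 0.9945 rad.
With f = 0.5, the slerp weights are sin((1−f)δ)/sin δ = 0.5689 and sin(fδ)/sin δ = 0.5689.
Weighted sum of the unit vectors: (0.5689)·(-0.8621,-0.0333,-0.5056) + (0.5689)·(-0.6373,0.7695,-0.0417) = (-0.8530, 0.4188, -0.3114).
Converting back: φ = atan2(z, √(x²+y²)) = -18.14°, λ = atan2(y, x) = 153.85°.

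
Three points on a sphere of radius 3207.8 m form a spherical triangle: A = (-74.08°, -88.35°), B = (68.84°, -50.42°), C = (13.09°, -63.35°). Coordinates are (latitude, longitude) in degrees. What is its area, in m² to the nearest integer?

429606 m²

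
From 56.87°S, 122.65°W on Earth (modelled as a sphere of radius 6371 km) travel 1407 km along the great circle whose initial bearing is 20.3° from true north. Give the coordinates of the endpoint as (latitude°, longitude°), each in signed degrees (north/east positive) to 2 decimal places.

-44.81°, -116.50°

Angular distance δ = d/R = 1407/6371 = 0.22084 rad; initial bearing θ = 0.3543 rad.
sin φ₂ = sin φ₁ cos δ + cos φ₁ sin δ cos θ = (-0.8374)(0.9757) + (0.5465)(0.2191)(0.9379) = -0.7048, so φ₂ = -44.81°.
Δλ = atan2(sin θ sin δ cos φ₁, cos δ − sin φ₁ sin φ₂) = atan2(0.0415, 0.3855) = 6.150°.
λ₂ = -122.650° + 6.150° = -116.50°.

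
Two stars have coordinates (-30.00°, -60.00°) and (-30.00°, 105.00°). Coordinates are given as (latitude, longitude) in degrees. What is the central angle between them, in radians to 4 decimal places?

Let φ₁ = -0.5236 rad, φ₂ = -0.5236 rad, and Δλ = 2.8798 rad.
Haversine: a = sin²(Δφ/2) + cos φ₁ cos φ₂ sin²(Δλ/2) = 0.0000 + (0.8660)(0.8660)(0.9830) = 0.73722.
Central angle c = 2·arcsin(√a) = 2.06513 rad.
So the angular separation is 2.0651 rad.

2.0651 rad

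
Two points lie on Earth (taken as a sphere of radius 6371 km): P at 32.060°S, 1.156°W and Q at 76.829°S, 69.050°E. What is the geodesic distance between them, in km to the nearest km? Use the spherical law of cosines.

Let φ₁ = -0.5596 rad, φ₂ = -1.3409 rad, and Δλ = 1.2253 rad.
cos c = sin φ₁ sin φ₂ + cos φ₁ cos φ₂ cos Δλ = (-0.5308)(-0.9737) + (0.8475)(0.2279)(0.3386) = 0.58224,
so c = arccos(0.58224) = 0.94932 rad.
Distance = R·c = 6371 × 0.9493 ≈ 6048 km.

6048 km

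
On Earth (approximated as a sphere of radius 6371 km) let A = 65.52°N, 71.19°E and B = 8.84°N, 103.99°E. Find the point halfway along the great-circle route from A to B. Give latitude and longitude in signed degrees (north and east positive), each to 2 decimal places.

Central angle δ = 1.0655 rad. Interpolating on the sphere with fraction f = 0.5:
P = [sin((1−f)δ)·A + sin(fδ)·B] / sin δ = 0.5804·A + 0.5804·B in Cartesian coordinates,
giving P = (-0.0611, 0.7842, 0.6175), i.e. latitude 38.13°, longitude 94.46°.

38.13°, 94.46°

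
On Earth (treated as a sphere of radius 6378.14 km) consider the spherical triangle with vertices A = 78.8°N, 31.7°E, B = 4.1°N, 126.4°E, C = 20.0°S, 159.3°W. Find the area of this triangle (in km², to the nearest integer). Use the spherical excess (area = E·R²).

66355498 km²

Side lengths (central angles): a = 1.3396, b = 2.1114, c = 1.5165 rad; semiperimeter s = 2.4837.
By l'Huilier's theorem, tan(E/4) = √[tan(s/2) tan((s−a)/2) tan((s−b)/2) tan((s−c)/2)], giving spherical excess E = 1.6311 rad.
Area = E·R² = 1.6311 × (6378.14)² ≈ 66355498 km².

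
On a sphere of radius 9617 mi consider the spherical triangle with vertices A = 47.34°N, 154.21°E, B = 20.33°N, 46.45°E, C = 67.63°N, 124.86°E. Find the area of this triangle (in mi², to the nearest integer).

Side lengths (central angles): a = 1.1669, b = 0.4398, c = 1.5091 rad; semiperimeter s = 1.5579.
By l'Huilier's theorem, tan(E/4) = √[tan(s/2) tan((s−a)/2) tan((s−b)/2) tan((s−c)/2)], giving spherical excess E = 0.2183 rad.
Area = E·R² = 0.2183 × (9617)² ≈ 20192418 mi².

20192418 mi²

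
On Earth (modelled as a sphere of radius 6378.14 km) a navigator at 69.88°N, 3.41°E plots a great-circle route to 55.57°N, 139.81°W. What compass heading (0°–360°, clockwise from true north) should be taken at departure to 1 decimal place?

334.5°

Δλ = -143.220° = -2.4997 rad.
y = sin Δλ · cos φ₂ = (-0.5987)(0.5654) = -0.3385
x = cos φ₁ sin φ₂ − sin φ₁ cos φ₂ cos Δλ = (0.3440)(0.8248) − (0.9390)(0.5654)(-0.8009) = 0.7089
θ = atan2(y, x) = -25.53°; adding 360° gives 334.5°.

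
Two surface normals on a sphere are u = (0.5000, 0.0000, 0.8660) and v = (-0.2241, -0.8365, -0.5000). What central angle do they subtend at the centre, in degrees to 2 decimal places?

123.03°

u·v = -0.5451; |u| = 1.0000, |v| = 1.0000.
cos θ = (u·v)/(|u||v|) = -0.5451, so θ = 123.03°.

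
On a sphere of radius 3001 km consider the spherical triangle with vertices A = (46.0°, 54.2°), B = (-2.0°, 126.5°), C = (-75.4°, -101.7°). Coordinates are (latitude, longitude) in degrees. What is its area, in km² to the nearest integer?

21657525 km²

Side lengths (central angles): a = 1.7053, b = 2.5982, c = 1.3837 rad; semiperimeter s = 2.8436.
By l'Huilier's theorem, tan(E/4) = √[tan(s/2) tan((s−a)/2) tan((s−b)/2) tan((s−c)/2)], giving spherical excess E = 2.4048 rad.
Area = E·R² = 2.4048 × (3001)² ≈ 21657525 km².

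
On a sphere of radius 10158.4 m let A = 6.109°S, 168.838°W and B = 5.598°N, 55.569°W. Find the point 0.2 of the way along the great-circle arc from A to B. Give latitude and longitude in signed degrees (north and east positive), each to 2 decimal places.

-4.30°, -146.08°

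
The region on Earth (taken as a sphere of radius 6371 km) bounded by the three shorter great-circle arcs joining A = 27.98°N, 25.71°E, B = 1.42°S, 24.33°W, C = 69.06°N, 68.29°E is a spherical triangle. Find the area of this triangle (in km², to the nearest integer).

Side lengths (central angles): a = 1.6103, b = 0.8358, c = 0.9820 rad; semiperimeter s = 1.7140.
By l'Huilier's theorem, tan(E/4) = √[tan(s/2) tan((s−a)/2) tan((s−b)/2) tan((s−c)/2)], giving spherical excess E = 0.4141 rad.
Area = E·R² = 0.4141 × (6371)² ≈ 16806985 km².

16806985 km²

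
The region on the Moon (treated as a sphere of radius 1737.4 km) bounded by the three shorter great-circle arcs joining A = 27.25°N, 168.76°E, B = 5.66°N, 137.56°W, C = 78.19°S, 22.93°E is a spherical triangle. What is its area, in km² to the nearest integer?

4626902 km²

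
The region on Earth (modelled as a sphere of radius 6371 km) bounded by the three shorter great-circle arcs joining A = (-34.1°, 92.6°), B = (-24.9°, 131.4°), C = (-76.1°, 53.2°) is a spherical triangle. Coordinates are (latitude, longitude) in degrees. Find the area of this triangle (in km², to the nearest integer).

10601720 km²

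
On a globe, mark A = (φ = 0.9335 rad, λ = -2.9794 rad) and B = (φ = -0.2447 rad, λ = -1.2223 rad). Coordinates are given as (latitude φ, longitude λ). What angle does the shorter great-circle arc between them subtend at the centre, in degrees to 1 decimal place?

With latitudes φ₁ = 53.486°, φ₂ = -14.020° and longitude difference Δλ = 100.674°:
Haversine: a = sin²(Δφ/2) + cos φ₁ cos φ₂ sin²(Δλ/2) = 0.3087 + (0.5950)(0.9702)(0.5926) = 0.65082.
Central angle c = 2·arcsin(√a) = 1.87721 rad.
So the angular separation is 107.6°.

107.6°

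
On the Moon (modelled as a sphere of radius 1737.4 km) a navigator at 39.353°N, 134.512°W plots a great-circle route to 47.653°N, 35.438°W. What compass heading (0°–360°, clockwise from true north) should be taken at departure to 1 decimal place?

46.2°

Δλ = 99.074° = 1.7292 rad.
y = sin Δλ · cos φ₂ = (0.9875)(0.6736) = 0.6652
x = cos φ₁ sin φ₂ − sin φ₁ cos φ₂ cos Δλ = (0.7733)(0.7391) − (0.6341)(0.6736)(-0.1577) = 0.6389
θ = atan2(y, x) = 46.16°, so the bearing is 46.2°.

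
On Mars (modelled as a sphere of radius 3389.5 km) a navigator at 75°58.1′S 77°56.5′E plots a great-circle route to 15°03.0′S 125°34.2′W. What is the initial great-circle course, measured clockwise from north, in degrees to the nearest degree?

157°

With φ₁ = -1.3259, φ₂ = -0.2627, Δλ = 2.7312 rad, the forward-azimuth formula gives
θ = atan2( sin Δλ cos φ₂ , cos φ₁ sin φ₂ − sin φ₁ cos φ₂ cos Δλ ) = atan2(0.3853, -0.9221) = 157.32°.
So the initial bearing is 157°.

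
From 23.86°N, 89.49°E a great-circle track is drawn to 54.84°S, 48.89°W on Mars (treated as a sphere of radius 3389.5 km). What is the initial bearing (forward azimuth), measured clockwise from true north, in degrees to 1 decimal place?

213.7°

Δλ = -138.380° = -2.4152 rad.
y = sin Δλ · cos φ₂ = (-0.6642)(0.5759) = -0.3825
x = cos φ₁ sin φ₂ − sin φ₁ cos φ₂ cos Δλ = (0.9145)(-0.8175) − (0.4045)(0.5759)(-0.7476) = -0.5735
θ = atan2(y, x) = -146.30°; adding 360° gives 213.7°.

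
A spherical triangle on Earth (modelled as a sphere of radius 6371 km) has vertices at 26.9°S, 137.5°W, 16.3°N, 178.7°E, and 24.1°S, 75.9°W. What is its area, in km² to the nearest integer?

15939858 km²

Side lengths (central angles): a = 1.9255, b = 0.9619, c = 1.0578 rad; semiperimeter s = 1.9726.
By l'Huilier's theorem, tan(E/4) = √[tan(s/2) tan((s−a)/2) tan((s−b)/2) tan((s−c)/2)], giving spherical excess E = 0.3927 rad.
Area = E·R² = 0.3927 × (6371)² ≈ 15939858 km².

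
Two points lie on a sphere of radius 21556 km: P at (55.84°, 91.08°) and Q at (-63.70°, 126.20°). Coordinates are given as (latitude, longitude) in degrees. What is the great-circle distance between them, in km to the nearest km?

46114 km

In radians: φ₁ = 0.9746, φ₂ = -1.1118, Δλ = 35.120° = 0.6130 rad.
cos c = sin φ₁ sin φ₂ + cos φ₁ cos φ₂ cos Δλ = (0.8275)(-0.8965) + (0.5615)(0.4431)(0.8179) = -0.53832,
so c = arccos(-0.53832) = 2.13924 rad.
Distance = R·c = 21556 × 2.1392 ≈ 46114 km.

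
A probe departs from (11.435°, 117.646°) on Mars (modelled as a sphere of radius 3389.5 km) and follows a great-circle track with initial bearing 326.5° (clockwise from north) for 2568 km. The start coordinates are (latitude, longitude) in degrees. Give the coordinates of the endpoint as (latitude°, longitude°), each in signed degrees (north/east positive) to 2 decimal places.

Angular distance δ = d/R = 2568/3389.5 = 0.75763 rad; initial bearing θ = 5.6985 rad.
sin φ₂ = sin φ₁ cos δ + cos φ₁ sin δ cos θ = (0.1983)(0.7265) + (0.9802)(0.6872)(0.8339) = 0.7057, so φ₂ = 44.89°.
Δλ = atan2(sin θ sin δ cos φ₁, cos δ − sin φ₁ sin φ₂) = atan2(-0.3718, 0.5866) = -32.367°.
λ₂ = 117.646° − 32.367° = 85.28°.

44.89°, 85.28°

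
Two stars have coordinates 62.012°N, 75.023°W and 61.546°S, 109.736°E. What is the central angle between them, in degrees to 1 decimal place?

With latitudes φ₁ = 62.012°, φ₂ = -61.546° and longitude difference Δλ = -175.241°:
Haversine: a = sin²(Δφ/2) + cos φ₁ cos φ₂ sin²(Δλ/2) = 0.7764 + (0.4693)(0.4765)(0.9983) = 0.99960.
Central angle c = 2·arcsin(√a) = 3.10149 rad.
So the angular separation is 177.7°.

177.7°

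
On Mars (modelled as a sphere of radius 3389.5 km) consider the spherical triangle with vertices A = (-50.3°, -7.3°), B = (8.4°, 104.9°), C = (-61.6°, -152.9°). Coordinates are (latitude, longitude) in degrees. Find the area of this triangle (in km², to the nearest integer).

17997495 km²

Side lengths (central angles): a = 1.8008, b = 1.1306, c = 1.9296 rad; semiperimeter s = 2.4305.
By l'Huilier's theorem, tan(E/4) = √[tan(s/2) tan((s−a)/2) tan((s−b)/2) tan((s−c)/2)], giving spherical excess E = 1.5665 rad.
Area = E·R² = 1.5665 × (3389.5)² ≈ 17997495 km².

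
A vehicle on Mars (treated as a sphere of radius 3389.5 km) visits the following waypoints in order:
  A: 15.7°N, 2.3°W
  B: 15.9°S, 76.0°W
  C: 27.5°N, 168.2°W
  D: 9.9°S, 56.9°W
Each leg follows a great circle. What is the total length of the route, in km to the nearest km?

Leg A→B: central angle 1.3840 rad, distance 4691.0 km.
Leg B→C: central angle 1.7307 rad, distance 5866.3 km.
Leg C→D: central angle 1.9788 rad, distance 6707.2 km.
Total: 4691.0 + 5866.3 + 6707.2 ≈ 17265 km.

17265 km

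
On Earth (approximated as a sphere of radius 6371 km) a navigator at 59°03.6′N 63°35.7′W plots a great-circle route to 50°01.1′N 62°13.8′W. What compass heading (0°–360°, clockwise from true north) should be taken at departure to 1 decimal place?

174.4°

With φ₁ = 1.0308, φ₂ = 0.8730, Δλ = 0.0238 rad, the forward-azimuth formula gives
θ = atan2( sin Δλ cos φ₂ , cos φ₁ sin φ₂ − sin φ₁ cos φ₂ cos Δλ ) = atan2(0.0153, -0.1570) = 174.43°.
So the initial bearing is 174.4°.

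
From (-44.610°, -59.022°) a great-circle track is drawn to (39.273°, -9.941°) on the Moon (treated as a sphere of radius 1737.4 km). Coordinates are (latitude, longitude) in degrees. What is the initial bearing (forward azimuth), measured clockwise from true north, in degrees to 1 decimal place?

With φ₁ = -0.7786, φ₂ = 0.6854, Δλ = 0.8566 rad, the forward-azimuth formula gives
θ = atan2( sin Δλ cos φ₂ , cos φ₁ sin φ₂ − sin φ₁ cos φ₂ cos Δλ ) = atan2(0.5850, 0.8067) = 35.95°.
So the initial bearing is 35.9°.

35.9°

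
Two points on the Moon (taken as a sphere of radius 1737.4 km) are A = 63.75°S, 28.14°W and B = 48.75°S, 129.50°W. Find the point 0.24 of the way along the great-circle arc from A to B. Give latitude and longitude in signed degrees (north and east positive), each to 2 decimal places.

-68.46°, -57.00°

The central angle between A and B is δ = 0.9060 rad.
With f = 0.24, the slerp weights are sin((1−f)δ)/sin δ = 0.8074 and sin(fδ)/sin δ = 0.2741.
Weighted sum of the unit vectors: (0.8074)·(0.3900,-0.2086,-0.8969) + (0.2741)·(-0.4194,-0.5088,-0.7518) = (0.1999, -0.3079, -0.9302).
Converting back: φ = atan2(z, √(x²+y²)) = -68.46°, λ = atan2(y, x) = -57.00°.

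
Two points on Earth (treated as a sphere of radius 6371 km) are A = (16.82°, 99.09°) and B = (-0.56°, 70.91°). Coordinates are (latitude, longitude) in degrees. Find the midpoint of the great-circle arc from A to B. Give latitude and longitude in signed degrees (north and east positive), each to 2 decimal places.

Central angle δ = 0.5719 rad. Interpolating on the sphere with fraction f = 0.5:
P = [sin((1−f)δ)·A + sin(fδ)·B] / sin δ = 0.5212·A + 0.5212·B in Cartesian coordinates,
giving P = (0.0916, 0.9851, 0.1457), i.e. latitude 8.38°, longitude 84.69°.

8.38°, 84.69°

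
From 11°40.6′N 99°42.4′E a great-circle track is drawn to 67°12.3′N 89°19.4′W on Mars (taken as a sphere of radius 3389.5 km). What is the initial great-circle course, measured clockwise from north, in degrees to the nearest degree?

4°

With φ₁ = 0.2038, φ₂ = 1.1729, Δλ = 2.9840 rad, the forward-azimuth formula gives
θ = atan2( sin Δλ cos φ₂ , cos φ₁ sin φ₂ − sin φ₁ cos φ₂ cos Δλ ) = atan2(0.0608, 0.9803) = 3.55°.
So the initial bearing is 4°.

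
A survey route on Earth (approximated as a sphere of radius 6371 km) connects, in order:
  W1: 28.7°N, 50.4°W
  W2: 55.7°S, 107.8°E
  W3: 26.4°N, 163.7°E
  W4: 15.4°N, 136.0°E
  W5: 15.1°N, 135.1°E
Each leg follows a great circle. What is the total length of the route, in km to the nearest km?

30314 km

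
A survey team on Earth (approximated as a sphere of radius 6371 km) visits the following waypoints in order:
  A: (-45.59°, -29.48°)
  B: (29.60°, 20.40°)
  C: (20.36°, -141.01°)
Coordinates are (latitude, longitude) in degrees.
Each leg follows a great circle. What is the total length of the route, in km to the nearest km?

23871 km

Leg A→B: central angle 1.5315 rad, distance 9757.5 km.
Leg B→C: central angle 2.2153 rad, distance 14113.6 km.
Total: 9757.5 + 14113.6 ≈ 23871 km.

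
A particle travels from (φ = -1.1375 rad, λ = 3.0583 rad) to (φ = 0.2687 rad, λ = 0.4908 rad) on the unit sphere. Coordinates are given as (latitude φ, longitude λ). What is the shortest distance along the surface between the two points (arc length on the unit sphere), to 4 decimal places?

2.1906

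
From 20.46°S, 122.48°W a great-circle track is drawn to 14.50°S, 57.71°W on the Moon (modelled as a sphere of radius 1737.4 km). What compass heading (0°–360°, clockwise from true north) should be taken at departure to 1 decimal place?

95.9°

Δλ = 64.770° = 1.1304 rad.
y = sin Δλ · cos φ₂ = (0.9046)(0.9681) = 0.8758
x = cos φ₁ sin φ₂ − sin φ₁ cos φ₂ cos Δλ = (0.9369)(-0.2504) − (-0.3496)(0.9681)(0.4263) = -0.0903
θ = atan2(y, x) = 95.89°, so the bearing is 95.9°.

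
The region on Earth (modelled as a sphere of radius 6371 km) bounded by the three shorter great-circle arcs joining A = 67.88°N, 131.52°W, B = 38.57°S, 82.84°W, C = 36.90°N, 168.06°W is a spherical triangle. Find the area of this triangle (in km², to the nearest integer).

Side lengths (central angles): a = 1.8989, b = 0.6466, c = 1.9641 rad; semiperimeter s = 2.2548.
By l'Huilier's theorem, tan(E/4) = √[tan(s/2) tan((s−a)/2) tan((s−b)/2) tan((s−c)/2)], giving spherical excess E = 0.9417 rad.
Area = E·R² = 0.9417 × (6371)² ≈ 38222406 km².

38222406 km²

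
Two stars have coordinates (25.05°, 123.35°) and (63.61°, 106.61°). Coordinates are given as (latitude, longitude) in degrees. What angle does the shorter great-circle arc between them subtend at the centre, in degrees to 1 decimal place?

40.1°

With latitudes φ₁ = 25.050°, φ₂ = 63.610° and longitude difference Δλ = -16.740°:
cos c = sin φ₁ sin φ₂ + cos φ₁ cos φ₂ cos Δλ = (0.4234)(0.8958) + (0.9059)(0.4445)(0.9576) = 0.76489,
so c = arccos(0.76489) = 0.69992 rad.
So the angular separation is 40.1°.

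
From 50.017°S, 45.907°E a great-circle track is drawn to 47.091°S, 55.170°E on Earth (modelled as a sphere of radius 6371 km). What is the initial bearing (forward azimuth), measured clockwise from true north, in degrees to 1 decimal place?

With φ₁ = -0.8730, φ₂ = -0.8219, Δλ = 0.1617 rad, the forward-azimuth formula gives
θ = atan2( sin Δλ cos φ₂ , cos φ₁ sin φ₂ − sin φ₁ cos φ₂ cos Δλ ) = atan2(0.1096, 0.0442) = 68.02°.
So the initial bearing is 68.0°.

68.0°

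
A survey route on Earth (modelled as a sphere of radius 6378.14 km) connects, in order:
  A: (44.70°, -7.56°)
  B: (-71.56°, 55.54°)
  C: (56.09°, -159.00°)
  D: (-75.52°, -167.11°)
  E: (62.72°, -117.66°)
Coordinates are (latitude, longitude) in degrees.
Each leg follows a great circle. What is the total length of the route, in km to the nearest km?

61986 km

Leg A→B: central angle 2.1719 rad, distance 13852.7 km.
Leg B→C: central angle 2.7725 rad, distance 17683.6 km.
Leg C→D: central angle 2.2989 rad, distance 14662.7 km.
Leg D→E: central angle 2.4752 rad, distance 15787.0 km.
Total: 13852.7 + 17683.6 + 14662.7 + 15787.0 ≈ 61986 km.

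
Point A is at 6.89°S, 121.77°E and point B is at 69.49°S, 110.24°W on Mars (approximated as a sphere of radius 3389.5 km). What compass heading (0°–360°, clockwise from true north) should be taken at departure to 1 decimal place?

163.9°

Δλ = 127.990° = 2.2338 rad.
y = sin Δλ · cos φ₂ = (0.7881)(0.3504) = 0.2761
x = cos φ₁ sin φ₂ − sin φ₁ cos φ₂ cos Δλ = (0.9928)(-0.9366) − (-0.1200)(0.3504)(-0.6155) = -0.9557
θ = atan2(y, x) = 163.88°, so the bearing is 163.9°.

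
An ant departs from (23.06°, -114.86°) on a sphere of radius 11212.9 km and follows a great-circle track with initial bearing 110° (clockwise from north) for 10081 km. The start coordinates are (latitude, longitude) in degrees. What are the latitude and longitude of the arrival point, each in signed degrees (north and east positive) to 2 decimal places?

-0.15°, -67.51°

Angular distance δ = d/R = 10081/11212.9 = 0.89905 rad; initial bearing θ = 1.9199 rad.
sin φ₂ = sin φ₁ cos δ + cos φ₁ sin δ cos θ = (0.3917)(0.6224) + (0.9201)(0.7827)(-0.3420) = -0.0025, so φ₂ = -0.15°.
Δλ = atan2(sin θ sin δ cos φ₁, cos δ − sin φ₁ sin φ₂) = atan2(0.6768, 0.6233) = 47.353°.
λ₂ = -114.860° + 47.353° = -67.51°.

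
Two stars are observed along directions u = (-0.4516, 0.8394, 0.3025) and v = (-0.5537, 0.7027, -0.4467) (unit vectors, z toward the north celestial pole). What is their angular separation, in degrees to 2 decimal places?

45.19°

u·v = 0.7048; |u| = 1.0000, |v| = 1.0000.
cos θ = (u·v)/(|u||v|) = 0.7048, so θ = 45.19°.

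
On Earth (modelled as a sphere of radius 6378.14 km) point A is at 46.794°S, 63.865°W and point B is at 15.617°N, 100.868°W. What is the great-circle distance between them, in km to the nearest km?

7871 km

Let φ₁ = -0.8167 rad, φ₂ = 0.2726 rad, and Δλ = -0.6458 rad.
Haversine: a = sin²(Δφ/2) + cos φ₁ cos φ₂ sin²(Δλ/2) = 0.2684 + (0.6846)(0.9631)(0.1007) = 0.33483.
Central angle c = 2·arcsin(√a) = 1.23414 rad.
Distance = R·c = 6378.14 × 1.2341 ≈ 7871 km.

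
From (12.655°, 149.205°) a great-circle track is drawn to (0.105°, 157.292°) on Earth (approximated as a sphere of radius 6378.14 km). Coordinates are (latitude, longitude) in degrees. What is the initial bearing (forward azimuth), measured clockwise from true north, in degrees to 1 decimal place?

Δλ = 8.087° = 0.1411 rad.
y = sin Δλ · cos φ₂ = (0.1407)(1.0000) = 0.1407
x = cos φ₁ sin φ₂ − sin φ₁ cos φ₂ cos Δλ = (0.9757)(0.0018) − (0.2191)(1.0000)(0.9901) = -0.2151
θ = atan2(y, x) = 146.82°, so the bearing is 146.8°.

146.8°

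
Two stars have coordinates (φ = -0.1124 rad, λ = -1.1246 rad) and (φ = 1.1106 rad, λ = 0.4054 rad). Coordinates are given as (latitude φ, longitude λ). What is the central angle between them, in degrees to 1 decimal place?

94.7°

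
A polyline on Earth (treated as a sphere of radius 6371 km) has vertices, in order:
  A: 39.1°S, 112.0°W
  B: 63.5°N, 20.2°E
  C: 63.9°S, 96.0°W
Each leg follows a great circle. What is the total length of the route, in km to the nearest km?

32887 km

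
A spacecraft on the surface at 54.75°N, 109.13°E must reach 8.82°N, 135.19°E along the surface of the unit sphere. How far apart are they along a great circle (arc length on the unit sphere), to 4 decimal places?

Let φ₁ = 0.9556 rad, φ₂ = 0.1539 rad, and Δλ = 0.4548 rad.
cos c = sin φ₁ sin φ₂ + cos φ₁ cos φ₂ cos Δλ = (0.8166)(0.1533) + (0.5771)(0.9882)(0.8983) = 0.63755,
so c = arccos(0.63755) = 0.87948 rad.
On the unit sphere the arc length equals the central angle: 0.8795.

0.8795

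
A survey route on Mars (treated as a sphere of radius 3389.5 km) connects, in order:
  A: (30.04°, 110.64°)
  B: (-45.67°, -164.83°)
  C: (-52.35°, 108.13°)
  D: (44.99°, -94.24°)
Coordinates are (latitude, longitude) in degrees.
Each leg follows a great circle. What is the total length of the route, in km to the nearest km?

19228 km

Leg A→B: central angle 1.8759 rad, distance 6358.5 km.
Leg B→C: central angle 0.9417 rad, distance 3191.9 km.
Leg C→D: central angle 2.8551 rad, distance 9677.5 km.
Total: 6358.5 + 3191.9 + 9677.5 ≈ 19228 km.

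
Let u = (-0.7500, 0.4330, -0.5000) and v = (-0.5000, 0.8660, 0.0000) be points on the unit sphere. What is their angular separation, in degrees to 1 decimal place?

41.4°

u·v = 0.7500; |u| = 1.0000, |v| = 1.0000.
cos θ = (u·v)/(|u||v|) = 0.7500, so θ = 41.4°.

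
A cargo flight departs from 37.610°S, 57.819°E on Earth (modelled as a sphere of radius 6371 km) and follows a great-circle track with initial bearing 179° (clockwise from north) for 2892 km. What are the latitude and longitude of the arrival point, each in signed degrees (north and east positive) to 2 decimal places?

-63.61°, 58.81°

Angular distance δ = d/R = 2892/6371 = 0.45393 rad; initial bearing θ = 3.1241 rad.
sin φ₂ = sin φ₁ cos δ + cos φ₁ sin δ cos θ = (-0.6103)(0.8987) + (0.7922)(0.4385)(-0.9998) = -0.8958, so φ₂ = -63.61°.
Δλ = atan2(sin θ sin δ cos φ₁, cos δ − sin φ₁ sin φ₂) = atan2(0.0061, 0.3520) = 0.987°.
λ₂ = 57.819° + 0.987° = 58.81°.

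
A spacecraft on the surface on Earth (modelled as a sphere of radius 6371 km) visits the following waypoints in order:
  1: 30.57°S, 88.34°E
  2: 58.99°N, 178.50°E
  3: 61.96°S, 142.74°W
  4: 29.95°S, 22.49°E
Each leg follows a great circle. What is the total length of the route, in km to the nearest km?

Leg 1→2: central angle 2.0232 rad, distance 12889.9 km.
Leg 2→3: central angle 2.1744 rad, distance 13853.2 km.
Leg 3→4: central angle 1.5240 rad, distance 9709.3 km.
Total: 12889.9 + 13853.2 + 9709.3 ≈ 36452 km.

36452 km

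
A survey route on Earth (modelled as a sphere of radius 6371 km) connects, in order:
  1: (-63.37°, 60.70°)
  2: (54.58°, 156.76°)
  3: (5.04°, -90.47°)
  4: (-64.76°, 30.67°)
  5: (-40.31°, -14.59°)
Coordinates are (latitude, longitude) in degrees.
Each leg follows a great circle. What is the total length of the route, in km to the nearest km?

Leg 1→2: central angle 2.4278 rad, distance 15467.7 km.
Leg 2→3: central angle 1.7232 rad, distance 10978.7 km.
Leg 3→4: central angle 1.8746 rad, distance 11942.9 km.
Leg 4→5: central angle 0.6197 rad, distance 3948.3 km.
Total: 15467.7 + 10978.7 + 11942.9 + 3948.3 ≈ 42338 km.

42338 km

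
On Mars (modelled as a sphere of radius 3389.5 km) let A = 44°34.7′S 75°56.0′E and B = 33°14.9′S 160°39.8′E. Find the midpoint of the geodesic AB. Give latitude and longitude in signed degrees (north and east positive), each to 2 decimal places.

-47.46°, 122.48°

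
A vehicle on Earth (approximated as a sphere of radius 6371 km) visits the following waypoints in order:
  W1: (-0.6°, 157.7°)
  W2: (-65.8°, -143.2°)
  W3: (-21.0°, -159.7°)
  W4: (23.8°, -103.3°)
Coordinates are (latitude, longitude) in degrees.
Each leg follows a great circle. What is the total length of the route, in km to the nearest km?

Leg W1→W2: central angle 1.3489 rad, distance 8594.0 km.
Leg W2→W3: central angle 0.8040 rad, distance 5122.5 km.
Leg W3→W4: central angle 1.2365 rad, distance 7877.9 km.
Total: 8594.0 + 5122.5 + 7877.9 ≈ 21594 km.

21594 km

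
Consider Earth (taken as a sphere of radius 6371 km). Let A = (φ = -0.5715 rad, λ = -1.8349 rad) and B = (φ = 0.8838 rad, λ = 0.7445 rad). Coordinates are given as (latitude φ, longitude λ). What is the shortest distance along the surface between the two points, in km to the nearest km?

16724 km

Let φ₁ = -0.5715 rad, φ₂ = 0.8838 rad, and Δλ = 2.5794 rad.
cos c = sin φ₁ sin φ₂ + cos φ₁ cos φ₂ cos Δλ = (-0.5409)(0.7732) + (0.8411)(0.6342)(-0.8461) = -0.86953,
so c = arccos(-0.86953) = 2.62504 rad.
Distance = R·c = 6371 × 2.6250 ≈ 16724 km.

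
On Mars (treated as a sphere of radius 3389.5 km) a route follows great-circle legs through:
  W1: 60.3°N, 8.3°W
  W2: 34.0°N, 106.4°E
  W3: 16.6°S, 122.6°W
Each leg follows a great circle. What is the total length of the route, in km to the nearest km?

12105 km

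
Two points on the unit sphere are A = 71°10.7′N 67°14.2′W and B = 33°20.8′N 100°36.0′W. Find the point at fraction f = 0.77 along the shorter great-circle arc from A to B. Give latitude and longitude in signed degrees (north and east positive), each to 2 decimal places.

42.57°, -97.14°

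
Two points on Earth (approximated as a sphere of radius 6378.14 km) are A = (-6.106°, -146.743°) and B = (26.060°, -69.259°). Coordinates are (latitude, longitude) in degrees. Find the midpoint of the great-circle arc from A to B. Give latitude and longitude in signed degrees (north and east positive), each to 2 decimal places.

The central angle between A and B is δ = 1.4234 rad.
With f = 0.5, the slerp weights are sin((1−f)δ)/sin δ = 0.6603 and sin(fδ)/sin δ = 0.6603.
Weighted sum of the unit vectors: (0.6603)·(-0.8315,-0.5453,-0.1064) + (0.6603)·(0.3181,-0.8401,0.4393) = (-0.3389, -0.9148, 0.2198).
Converting back: φ = atan2(z, √(x²+y²)) = 12.70°, λ = atan2(y, x) = -110.33°.

12.70°, -110.33°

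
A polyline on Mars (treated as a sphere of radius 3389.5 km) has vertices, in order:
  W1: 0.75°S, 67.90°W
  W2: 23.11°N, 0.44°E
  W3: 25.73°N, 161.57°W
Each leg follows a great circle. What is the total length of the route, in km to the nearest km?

Leg W1→W2: central angle 1.2299 rad, distance 4168.8 km.
Leg W2→W3: central angle 2.2366 rad, distance 7580.8 km.
Total: 4168.8 + 7580.8 ≈ 11750 km.

11750 km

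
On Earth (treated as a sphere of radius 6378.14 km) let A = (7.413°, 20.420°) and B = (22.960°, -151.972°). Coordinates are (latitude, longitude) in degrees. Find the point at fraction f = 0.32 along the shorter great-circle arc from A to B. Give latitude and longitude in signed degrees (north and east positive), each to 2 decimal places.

The central angle between A and B is δ = 2.5958 rad.
With f = 0.32, the slerp weights are sin((1−f)δ)/sin δ = 1.8901 and sin(fδ)/sin δ = 1.4224.
Weighted sum of the unit vectors: (1.8901)·(0.9293,0.3460,0.1290) + (1.4224)·(-0.8128,-0.4327,0.3901) = (0.6004, 0.0385, 0.7987).
Converting back: φ = atan2(z, √(x²+y²)) = 53.01°, λ = atan2(y, x) = 3.67°.

53.01°, 3.67°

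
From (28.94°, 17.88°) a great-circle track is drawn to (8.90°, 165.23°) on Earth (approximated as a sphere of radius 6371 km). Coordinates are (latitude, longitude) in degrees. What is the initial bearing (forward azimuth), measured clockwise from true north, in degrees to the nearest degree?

45°

With φ₁ = 0.5051, φ₂ = 0.1553, Δλ = 2.5717 rad, the forward-azimuth formula gives
θ = atan2( sin Δλ cos φ₂ , cos φ₁ sin φ₂ − sin φ₁ cos φ₂ cos Δλ ) = atan2(0.5330, 0.5379) = 44.74°.
So the initial bearing is 45°.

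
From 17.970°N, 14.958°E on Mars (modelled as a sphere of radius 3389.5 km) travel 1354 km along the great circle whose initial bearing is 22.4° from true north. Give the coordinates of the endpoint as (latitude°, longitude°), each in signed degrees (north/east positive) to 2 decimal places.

Angular distance δ = d/R = 1354/3389.5 = 0.39947 rad; initial bearing θ = 0.3910 rad.
sin φ₂ = sin φ₁ cos δ + cos φ₁ sin δ cos θ = (0.3085)(0.9213) + (0.9512)(0.3889)(0.9245) = 0.6263, so φ₂ = 38.78°.
Δλ = atan2(sin θ sin δ cos φ₁, cos δ − sin φ₁ sin φ₂) = atan2(0.1410, 0.7281) = 10.959°.
λ₂ = 14.958° + 10.959° = 25.92°.

38.78°, 25.92°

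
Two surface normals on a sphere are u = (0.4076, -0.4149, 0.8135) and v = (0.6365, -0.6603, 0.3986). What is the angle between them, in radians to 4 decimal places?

0.5402 rad

u·v = 0.8577; |u| = 1.0000, |v| = 1.0000.
cos θ = (u·v)/(|u||v|) = 0.8576, so θ = 0.5402 rad.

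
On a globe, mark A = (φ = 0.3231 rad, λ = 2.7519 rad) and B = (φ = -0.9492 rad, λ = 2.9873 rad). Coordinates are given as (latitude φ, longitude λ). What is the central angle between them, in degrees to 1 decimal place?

Let φ₁ = 0.3231 rad, φ₂ = -0.9492 rad, and Δλ = 0.2354 rad.
cos c = sin φ₁ sin φ₂ + cos φ₁ cos φ₂ cos Δλ = (0.3175)(-0.8129) + (0.9483)(0.5823)(0.9724) = 0.27885,
so c = arccos(0.27885) = 1.28820 rad.
So the angular separation is 73.8°.

73.8°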